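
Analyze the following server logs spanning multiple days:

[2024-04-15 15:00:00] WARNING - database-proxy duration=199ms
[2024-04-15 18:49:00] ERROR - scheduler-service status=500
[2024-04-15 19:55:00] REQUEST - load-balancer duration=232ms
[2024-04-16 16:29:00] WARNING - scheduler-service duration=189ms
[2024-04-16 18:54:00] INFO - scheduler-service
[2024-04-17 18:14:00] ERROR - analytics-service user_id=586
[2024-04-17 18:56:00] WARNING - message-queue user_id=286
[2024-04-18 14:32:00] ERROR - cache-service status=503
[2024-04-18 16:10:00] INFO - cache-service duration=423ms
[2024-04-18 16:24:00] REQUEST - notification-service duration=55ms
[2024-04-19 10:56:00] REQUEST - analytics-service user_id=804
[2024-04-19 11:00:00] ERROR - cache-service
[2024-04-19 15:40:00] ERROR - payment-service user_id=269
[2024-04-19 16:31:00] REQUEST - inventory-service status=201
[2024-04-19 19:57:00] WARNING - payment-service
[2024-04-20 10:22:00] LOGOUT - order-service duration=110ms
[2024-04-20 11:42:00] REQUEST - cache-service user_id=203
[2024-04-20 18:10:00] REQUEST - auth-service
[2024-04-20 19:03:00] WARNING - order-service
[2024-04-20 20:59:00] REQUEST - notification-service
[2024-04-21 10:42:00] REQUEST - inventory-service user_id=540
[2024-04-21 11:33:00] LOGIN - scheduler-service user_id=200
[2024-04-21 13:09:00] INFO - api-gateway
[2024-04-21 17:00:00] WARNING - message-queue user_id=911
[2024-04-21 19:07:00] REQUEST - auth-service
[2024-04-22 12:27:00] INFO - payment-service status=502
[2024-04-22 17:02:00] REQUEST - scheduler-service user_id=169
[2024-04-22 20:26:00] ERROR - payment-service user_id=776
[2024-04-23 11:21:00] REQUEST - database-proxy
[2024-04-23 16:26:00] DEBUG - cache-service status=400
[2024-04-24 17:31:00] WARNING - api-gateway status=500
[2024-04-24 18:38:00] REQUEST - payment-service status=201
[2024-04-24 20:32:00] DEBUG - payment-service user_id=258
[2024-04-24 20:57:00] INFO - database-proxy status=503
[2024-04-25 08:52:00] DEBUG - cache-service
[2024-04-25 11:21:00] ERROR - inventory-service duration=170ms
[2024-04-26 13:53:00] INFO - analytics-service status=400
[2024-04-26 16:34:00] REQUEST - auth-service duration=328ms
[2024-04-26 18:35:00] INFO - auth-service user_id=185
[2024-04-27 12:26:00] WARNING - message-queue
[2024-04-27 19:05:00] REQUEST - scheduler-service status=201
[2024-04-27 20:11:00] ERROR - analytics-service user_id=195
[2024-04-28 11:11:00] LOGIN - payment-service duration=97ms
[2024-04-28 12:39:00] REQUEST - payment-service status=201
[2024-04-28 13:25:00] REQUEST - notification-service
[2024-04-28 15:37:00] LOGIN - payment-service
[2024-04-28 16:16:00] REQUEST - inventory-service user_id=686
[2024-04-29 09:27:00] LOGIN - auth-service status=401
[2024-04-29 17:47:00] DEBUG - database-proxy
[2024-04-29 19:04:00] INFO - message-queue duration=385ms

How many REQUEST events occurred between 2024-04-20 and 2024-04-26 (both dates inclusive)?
9

To filter by date range:

1. Date range: 2024-04-20 through 2024-04-26, both dates inclusive
2. Filter for REQUEST events whose date falls in this range
3. Count matching events: 9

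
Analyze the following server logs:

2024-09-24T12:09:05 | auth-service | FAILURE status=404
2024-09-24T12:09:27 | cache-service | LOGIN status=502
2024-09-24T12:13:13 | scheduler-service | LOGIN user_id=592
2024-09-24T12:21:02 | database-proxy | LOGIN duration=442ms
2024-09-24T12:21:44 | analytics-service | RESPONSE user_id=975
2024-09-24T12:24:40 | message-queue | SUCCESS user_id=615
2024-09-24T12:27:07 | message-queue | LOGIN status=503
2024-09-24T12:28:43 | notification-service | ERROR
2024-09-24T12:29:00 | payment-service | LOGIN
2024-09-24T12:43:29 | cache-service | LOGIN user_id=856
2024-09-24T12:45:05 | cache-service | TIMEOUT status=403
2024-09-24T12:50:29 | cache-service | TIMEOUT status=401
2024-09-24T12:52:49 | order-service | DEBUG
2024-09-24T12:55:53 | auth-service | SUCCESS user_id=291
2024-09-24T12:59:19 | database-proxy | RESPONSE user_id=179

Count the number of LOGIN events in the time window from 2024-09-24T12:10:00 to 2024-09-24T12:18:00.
1

To count events in the time window:

1. Window boundaries: 2024-09-24T12:10:00 to 2024-09-24T12:18:00
2. Filter for LOGIN events within this window
3. Count matching events: 1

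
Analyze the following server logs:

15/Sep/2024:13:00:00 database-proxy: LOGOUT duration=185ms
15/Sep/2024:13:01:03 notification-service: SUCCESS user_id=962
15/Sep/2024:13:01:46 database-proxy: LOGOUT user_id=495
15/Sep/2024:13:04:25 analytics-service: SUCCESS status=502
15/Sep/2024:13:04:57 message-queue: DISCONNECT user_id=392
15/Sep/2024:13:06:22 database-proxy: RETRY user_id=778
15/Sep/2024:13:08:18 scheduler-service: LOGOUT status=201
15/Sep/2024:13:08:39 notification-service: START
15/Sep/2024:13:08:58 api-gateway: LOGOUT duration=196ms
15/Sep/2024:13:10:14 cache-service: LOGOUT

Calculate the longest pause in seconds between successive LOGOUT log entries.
392

To find the longest gap:

1. Extract all LOGOUT events in chronological order
2. Calculate time differences between consecutive events
3. Find the maximum difference
4. Longest gap: 392 seconds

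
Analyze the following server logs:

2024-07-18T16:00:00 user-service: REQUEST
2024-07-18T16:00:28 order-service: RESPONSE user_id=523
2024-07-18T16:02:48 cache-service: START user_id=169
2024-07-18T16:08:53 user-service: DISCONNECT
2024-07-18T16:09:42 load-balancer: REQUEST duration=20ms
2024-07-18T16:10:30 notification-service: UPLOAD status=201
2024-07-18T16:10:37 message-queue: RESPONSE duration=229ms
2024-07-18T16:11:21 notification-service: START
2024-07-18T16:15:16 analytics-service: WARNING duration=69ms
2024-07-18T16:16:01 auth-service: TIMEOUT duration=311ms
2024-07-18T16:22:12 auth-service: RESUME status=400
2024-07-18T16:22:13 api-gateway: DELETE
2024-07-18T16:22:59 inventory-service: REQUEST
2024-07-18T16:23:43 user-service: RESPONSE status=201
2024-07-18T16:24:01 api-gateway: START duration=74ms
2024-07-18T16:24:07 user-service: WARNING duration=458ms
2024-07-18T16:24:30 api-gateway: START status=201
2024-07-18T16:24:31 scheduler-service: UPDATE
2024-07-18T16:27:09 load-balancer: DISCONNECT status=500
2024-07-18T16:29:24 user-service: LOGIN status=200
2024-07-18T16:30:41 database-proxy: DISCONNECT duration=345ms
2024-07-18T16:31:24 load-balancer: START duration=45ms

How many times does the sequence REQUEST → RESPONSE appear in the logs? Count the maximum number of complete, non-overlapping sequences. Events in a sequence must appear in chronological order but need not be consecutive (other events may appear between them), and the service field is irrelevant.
3

To count sequences:

1. Look for pattern: REQUEST → RESPONSE
2. Greedily scan the log in chronological order, matching each sequence element in turn (ignoring service)
3. Each time the full pattern completes, increment the count and restart matching from the next event
4. Complete non-overlapping sequences found: 3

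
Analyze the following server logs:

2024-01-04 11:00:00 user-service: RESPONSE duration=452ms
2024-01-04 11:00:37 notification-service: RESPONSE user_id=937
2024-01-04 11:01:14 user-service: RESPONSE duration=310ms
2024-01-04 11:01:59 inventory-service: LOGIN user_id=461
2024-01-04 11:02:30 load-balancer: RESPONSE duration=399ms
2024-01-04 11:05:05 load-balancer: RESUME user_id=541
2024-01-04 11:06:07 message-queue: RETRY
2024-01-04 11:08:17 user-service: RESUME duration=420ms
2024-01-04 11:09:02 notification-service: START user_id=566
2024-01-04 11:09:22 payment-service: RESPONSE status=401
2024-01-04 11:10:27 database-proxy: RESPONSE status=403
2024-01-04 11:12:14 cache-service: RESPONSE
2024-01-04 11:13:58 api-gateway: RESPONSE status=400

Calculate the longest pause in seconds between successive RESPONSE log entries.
412

To find the longest gap:

1. Extract all RESPONSE events in chronological order
2. Calculate time differences between consecutive events
3. Find the maximum difference
4. Longest gap: 412 seconds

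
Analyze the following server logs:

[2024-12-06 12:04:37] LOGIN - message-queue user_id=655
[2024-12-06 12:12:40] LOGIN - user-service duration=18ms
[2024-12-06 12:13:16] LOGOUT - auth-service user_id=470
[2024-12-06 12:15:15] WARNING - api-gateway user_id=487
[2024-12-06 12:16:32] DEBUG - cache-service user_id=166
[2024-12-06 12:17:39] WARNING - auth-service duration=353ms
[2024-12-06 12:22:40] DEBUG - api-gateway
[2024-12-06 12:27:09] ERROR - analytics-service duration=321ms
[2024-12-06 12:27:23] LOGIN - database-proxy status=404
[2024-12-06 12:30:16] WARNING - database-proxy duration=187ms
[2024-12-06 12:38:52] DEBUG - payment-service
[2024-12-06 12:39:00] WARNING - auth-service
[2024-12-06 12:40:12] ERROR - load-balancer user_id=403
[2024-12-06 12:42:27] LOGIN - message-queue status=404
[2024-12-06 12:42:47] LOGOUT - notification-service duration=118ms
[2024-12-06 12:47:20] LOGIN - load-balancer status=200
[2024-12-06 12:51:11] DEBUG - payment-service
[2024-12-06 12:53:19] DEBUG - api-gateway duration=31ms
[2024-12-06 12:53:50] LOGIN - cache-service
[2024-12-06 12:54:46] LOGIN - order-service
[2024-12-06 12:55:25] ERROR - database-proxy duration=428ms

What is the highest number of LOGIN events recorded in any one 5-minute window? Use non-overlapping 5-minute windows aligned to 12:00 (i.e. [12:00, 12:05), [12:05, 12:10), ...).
2

To find the burst window:

1. Divide the log period into non-overlapping 5-minute windows starting at 12:00
2. Count LOGIN events in each window
3. Find the window with maximum count
4. Maximum events in a window: 2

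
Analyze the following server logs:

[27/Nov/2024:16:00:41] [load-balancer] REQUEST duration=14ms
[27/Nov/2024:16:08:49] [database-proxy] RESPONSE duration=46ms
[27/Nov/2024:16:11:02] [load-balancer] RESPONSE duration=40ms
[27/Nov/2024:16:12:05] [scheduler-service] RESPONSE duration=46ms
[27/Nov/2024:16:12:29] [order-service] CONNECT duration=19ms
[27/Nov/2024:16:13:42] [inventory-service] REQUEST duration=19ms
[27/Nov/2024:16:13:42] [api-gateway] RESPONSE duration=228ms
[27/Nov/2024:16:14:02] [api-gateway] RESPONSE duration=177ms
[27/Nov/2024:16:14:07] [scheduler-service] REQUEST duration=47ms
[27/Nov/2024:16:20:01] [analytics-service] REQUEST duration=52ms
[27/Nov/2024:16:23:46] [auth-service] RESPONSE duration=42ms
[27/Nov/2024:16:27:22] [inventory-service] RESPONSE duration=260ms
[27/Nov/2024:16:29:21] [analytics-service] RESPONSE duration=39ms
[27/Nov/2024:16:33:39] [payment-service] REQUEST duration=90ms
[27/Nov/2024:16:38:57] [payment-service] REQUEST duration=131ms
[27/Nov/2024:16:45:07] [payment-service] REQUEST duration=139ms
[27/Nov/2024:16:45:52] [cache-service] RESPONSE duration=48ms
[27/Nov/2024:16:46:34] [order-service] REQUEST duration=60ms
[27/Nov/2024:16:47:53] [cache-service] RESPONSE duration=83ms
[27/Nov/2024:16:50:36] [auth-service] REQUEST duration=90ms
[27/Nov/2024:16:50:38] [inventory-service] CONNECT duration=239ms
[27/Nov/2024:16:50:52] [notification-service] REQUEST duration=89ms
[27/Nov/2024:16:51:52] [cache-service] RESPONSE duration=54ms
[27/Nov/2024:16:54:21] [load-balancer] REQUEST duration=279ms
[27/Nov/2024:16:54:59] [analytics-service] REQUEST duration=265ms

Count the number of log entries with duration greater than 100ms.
8

To count timeouts:

1. Threshold: 100ms
2. Extract duration from each log entry
3. Count entries where duration > 100
4. Timeout count: 8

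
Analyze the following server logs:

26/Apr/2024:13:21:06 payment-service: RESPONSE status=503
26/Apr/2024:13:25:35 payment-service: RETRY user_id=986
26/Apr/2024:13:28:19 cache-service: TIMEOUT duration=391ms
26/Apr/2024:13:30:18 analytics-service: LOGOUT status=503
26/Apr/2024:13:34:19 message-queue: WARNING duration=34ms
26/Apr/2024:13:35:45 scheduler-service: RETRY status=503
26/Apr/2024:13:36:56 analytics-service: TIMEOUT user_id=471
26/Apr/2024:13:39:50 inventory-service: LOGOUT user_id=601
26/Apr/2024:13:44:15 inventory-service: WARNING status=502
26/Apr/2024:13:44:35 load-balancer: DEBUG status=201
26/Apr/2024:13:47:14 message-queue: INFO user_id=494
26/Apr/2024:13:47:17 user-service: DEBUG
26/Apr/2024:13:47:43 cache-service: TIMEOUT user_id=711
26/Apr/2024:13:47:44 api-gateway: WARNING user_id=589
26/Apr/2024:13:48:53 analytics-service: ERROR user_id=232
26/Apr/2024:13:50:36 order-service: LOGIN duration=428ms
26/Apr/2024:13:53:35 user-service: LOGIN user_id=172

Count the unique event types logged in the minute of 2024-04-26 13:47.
4

To count unique event types:

1. Filter events in the minute starting at 2024-04-26 13:47
2. Extract event types from matching entries
3. Count unique types: 4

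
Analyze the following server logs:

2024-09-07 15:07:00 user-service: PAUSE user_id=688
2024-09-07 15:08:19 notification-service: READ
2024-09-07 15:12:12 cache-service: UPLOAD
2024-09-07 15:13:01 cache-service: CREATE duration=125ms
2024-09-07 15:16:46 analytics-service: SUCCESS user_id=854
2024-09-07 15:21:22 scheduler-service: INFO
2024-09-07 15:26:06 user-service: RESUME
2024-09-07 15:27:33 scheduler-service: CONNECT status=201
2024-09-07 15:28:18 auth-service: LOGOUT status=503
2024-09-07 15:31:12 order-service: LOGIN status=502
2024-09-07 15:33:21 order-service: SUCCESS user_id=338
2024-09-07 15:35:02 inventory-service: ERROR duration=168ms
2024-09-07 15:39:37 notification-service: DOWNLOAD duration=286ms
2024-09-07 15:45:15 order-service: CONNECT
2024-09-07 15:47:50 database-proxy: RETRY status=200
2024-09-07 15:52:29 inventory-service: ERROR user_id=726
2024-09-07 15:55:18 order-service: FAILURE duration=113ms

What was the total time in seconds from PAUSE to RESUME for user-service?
1146

To calculate state duration:

1. Find PAUSE event for user-service: 2024-09-07 15:07:00
2. Find RESUME event for user-service: 2024-09-07 15:26:06
3. Calculate duration: 2024-09-07 15:26:06 - 2024-09-07 15:07:00 = 1146 seconds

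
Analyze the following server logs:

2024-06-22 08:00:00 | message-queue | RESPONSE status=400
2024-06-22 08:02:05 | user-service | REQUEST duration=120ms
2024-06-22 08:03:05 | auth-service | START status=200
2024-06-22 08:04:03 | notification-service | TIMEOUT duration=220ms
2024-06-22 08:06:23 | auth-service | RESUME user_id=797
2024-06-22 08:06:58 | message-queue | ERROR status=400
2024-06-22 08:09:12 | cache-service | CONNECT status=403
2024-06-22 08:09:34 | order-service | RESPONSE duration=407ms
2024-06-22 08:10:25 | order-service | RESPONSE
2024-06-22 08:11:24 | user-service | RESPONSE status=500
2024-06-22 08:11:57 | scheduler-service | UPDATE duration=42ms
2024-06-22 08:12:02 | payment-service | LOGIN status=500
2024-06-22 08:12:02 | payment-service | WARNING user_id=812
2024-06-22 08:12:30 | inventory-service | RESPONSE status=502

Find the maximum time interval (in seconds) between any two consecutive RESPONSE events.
574

To find the longest gap:

1. Extract all RESPONSE events in chronological order
2. Calculate time differences between consecutive events
3. Find the maximum difference
4. Longest gap: 574 seconds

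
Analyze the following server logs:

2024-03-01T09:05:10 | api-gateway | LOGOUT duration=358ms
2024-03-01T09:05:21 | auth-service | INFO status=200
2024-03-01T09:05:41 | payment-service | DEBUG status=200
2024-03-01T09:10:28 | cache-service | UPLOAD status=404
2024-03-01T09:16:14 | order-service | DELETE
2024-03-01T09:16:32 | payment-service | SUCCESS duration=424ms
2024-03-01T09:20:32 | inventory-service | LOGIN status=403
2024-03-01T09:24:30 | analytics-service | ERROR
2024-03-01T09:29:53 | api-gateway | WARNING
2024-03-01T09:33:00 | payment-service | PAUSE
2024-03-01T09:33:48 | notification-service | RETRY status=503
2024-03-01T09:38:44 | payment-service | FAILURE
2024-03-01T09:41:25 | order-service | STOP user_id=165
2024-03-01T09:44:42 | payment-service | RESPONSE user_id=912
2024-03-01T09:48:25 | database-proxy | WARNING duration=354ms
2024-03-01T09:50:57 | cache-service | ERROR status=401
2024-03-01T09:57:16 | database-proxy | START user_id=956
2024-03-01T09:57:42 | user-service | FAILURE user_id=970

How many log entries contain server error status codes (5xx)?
1

To find matching entries:

1. Pattern to match: server error status codes (5xx)
2. Scan each log entry for the pattern
3. Count matches: 1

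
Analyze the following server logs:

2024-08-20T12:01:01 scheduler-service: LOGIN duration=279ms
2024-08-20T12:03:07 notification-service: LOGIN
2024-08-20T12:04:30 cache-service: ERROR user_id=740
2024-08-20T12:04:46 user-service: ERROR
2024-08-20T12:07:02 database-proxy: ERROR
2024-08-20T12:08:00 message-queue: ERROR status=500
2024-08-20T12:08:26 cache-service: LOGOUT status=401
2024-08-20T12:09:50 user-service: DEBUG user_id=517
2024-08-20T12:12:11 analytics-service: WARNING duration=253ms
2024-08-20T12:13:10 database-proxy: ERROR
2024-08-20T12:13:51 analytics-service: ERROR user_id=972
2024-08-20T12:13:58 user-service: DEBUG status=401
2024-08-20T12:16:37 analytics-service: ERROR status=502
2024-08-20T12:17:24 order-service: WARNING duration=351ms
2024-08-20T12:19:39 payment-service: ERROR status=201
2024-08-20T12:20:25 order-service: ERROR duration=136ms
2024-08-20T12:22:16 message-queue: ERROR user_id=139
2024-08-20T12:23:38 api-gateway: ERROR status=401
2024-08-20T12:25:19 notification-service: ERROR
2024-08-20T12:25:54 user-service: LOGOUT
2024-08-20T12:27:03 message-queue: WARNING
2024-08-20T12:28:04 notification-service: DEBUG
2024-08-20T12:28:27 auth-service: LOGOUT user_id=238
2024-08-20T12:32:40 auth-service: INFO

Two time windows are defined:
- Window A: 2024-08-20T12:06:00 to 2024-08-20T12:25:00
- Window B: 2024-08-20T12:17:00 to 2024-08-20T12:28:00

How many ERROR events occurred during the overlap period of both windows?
4

To find overlap events:

1. Window A: 2024-08-20T12:06:00 to 2024-08-20T12:25:00
2. Window B: 2024-08-20T12:17:00 to 2024-08-20T12:28:00
3. Overlap period: 2024-08-20T12:17:00 to 2024-08-20T12:25:00
4. Count ERROR events in overlap: 4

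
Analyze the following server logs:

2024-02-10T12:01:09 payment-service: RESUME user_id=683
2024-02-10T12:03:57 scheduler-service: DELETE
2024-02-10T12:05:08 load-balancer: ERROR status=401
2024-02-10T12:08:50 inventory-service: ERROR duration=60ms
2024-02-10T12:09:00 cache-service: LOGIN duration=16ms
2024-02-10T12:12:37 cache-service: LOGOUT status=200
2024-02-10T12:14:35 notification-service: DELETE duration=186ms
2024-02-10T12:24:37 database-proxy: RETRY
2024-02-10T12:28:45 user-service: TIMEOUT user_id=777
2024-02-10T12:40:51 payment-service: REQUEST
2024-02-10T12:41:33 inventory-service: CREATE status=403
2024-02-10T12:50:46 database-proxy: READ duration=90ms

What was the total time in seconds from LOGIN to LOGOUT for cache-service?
217

To calculate state duration:

1. Find LOGIN event for cache-service: 2024-02-10T12:09:00
2. Find LOGOUT event for cache-service: 2024-02-10T12:12:37
3. Calculate duration: 2024-02-10T12:12:37 - 2024-02-10T12:09:00 = 217 seconds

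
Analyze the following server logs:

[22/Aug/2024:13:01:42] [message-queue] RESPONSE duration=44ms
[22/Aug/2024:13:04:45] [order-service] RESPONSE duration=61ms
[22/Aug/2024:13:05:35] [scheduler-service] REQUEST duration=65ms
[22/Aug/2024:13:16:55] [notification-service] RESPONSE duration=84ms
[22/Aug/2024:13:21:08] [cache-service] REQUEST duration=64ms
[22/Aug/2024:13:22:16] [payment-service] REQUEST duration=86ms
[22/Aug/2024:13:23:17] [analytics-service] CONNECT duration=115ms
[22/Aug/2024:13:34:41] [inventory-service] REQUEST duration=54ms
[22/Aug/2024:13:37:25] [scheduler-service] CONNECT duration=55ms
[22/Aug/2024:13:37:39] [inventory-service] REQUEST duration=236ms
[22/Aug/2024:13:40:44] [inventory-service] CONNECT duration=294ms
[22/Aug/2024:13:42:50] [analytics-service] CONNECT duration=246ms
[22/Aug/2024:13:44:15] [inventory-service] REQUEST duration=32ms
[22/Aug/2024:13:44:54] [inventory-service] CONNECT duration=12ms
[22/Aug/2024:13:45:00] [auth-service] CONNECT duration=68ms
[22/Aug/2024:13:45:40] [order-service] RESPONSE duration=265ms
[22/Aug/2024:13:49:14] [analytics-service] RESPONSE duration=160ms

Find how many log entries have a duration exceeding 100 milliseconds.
6

To count timeouts:

1. Threshold: 100ms
2. Extract duration from each log entry
3. Count entries where duration > 100
4. Timeout count: 6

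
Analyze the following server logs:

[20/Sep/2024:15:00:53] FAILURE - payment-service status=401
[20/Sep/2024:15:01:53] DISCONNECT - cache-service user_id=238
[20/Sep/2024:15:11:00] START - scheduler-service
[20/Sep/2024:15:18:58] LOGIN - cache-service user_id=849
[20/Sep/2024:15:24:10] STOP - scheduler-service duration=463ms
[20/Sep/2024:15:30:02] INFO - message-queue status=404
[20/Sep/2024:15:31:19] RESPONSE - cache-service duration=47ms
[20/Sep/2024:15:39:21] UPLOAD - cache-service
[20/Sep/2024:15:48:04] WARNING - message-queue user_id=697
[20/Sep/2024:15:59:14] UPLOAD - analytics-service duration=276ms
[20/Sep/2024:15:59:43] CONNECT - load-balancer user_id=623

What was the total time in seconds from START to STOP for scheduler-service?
790

To calculate state duration:

1. Find START event for scheduler-service: 20/Sep/2024:15:11:00
2. Find STOP event for scheduler-service: 20/Sep/2024:15:24:10
3. Calculate duration: 20/Sep/2024:15:24:10 - 20/Sep/2024:15:11:00 = 790 seconds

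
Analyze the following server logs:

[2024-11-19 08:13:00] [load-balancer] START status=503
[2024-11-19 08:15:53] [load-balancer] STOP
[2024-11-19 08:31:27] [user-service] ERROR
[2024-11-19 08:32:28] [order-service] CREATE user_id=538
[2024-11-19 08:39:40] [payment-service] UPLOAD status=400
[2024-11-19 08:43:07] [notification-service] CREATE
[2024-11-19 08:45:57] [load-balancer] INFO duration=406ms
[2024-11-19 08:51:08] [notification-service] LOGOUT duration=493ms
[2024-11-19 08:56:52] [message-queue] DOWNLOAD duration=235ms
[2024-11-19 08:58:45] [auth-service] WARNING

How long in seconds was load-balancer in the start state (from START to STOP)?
173

To calculate state duration:

1. Find START event for load-balancer: 2024-11-19 08:13:00
2. Find STOP event for load-balancer: 2024-11-19 08:15:53
3. Calculate duration: 2024-11-19 08:15:53 - 2024-11-19 08:13:00 = 173 seconds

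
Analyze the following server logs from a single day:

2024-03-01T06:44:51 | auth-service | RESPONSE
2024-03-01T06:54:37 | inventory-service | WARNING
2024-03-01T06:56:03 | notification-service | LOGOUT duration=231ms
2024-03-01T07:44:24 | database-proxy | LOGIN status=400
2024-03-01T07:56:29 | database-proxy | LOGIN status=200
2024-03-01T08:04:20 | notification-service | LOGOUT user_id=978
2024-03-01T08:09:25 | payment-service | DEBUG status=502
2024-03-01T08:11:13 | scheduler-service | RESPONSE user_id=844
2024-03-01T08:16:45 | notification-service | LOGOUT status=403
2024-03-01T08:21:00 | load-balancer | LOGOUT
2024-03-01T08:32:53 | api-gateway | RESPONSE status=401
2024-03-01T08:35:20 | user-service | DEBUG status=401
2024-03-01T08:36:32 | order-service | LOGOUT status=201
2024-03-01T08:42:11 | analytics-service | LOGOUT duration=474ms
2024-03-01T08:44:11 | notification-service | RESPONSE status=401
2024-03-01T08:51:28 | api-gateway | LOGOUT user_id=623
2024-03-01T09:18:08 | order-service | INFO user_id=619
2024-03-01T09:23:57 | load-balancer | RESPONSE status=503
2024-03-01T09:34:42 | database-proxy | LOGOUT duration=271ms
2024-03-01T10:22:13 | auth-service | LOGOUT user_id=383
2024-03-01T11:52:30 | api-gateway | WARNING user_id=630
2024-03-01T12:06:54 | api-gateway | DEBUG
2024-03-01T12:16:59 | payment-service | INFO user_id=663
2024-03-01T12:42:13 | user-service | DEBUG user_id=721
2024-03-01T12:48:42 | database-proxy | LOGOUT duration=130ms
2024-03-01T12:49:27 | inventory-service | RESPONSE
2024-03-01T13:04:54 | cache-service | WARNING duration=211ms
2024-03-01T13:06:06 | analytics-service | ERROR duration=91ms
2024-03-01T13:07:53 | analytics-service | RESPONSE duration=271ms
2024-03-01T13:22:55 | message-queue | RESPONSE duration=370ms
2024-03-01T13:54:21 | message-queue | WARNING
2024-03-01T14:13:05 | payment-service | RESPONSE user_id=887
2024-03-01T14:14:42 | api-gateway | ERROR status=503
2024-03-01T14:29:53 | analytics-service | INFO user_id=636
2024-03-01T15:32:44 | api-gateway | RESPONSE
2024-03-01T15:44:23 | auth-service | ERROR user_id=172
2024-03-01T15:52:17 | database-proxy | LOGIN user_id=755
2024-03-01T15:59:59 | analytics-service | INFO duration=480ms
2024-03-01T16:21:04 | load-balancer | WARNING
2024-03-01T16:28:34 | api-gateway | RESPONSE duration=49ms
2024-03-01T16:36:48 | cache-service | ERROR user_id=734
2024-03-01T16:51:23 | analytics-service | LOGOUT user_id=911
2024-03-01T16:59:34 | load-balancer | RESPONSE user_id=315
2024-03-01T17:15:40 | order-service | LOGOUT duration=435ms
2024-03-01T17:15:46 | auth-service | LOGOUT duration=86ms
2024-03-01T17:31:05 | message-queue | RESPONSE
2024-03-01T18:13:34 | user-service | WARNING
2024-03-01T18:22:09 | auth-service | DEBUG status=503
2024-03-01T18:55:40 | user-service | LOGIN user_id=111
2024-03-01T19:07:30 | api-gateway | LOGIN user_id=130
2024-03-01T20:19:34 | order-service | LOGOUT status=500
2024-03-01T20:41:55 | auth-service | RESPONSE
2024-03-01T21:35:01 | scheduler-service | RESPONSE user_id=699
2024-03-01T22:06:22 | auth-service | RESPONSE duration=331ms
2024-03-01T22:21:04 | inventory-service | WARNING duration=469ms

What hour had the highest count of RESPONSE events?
8

To find the peak hour:

1. Group all RESPONSE events by hour
2. Count events in each hour
3. Find hour with maximum count
4. Peak hour: 8 (with 3 events)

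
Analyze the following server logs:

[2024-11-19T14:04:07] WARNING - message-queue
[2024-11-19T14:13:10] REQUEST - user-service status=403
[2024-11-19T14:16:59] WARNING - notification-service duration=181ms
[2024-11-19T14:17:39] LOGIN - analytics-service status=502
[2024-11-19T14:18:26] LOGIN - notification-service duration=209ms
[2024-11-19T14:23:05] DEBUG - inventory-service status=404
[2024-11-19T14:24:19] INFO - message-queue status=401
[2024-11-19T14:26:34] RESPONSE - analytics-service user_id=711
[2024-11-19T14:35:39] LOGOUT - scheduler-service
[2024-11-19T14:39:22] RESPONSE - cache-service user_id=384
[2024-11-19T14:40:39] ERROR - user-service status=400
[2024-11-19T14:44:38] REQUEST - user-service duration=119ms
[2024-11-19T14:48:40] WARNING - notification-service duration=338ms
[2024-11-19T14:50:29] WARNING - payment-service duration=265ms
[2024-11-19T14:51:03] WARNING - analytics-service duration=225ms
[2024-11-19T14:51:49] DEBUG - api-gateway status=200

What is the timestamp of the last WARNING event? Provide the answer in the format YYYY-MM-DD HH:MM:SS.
2024-11-19 14:51:03

To find the last event:

1. Filter for all WARNING events
2. Sort by timestamp
3. Select the last one
4. Timestamp: 2024-11-19 14:51:03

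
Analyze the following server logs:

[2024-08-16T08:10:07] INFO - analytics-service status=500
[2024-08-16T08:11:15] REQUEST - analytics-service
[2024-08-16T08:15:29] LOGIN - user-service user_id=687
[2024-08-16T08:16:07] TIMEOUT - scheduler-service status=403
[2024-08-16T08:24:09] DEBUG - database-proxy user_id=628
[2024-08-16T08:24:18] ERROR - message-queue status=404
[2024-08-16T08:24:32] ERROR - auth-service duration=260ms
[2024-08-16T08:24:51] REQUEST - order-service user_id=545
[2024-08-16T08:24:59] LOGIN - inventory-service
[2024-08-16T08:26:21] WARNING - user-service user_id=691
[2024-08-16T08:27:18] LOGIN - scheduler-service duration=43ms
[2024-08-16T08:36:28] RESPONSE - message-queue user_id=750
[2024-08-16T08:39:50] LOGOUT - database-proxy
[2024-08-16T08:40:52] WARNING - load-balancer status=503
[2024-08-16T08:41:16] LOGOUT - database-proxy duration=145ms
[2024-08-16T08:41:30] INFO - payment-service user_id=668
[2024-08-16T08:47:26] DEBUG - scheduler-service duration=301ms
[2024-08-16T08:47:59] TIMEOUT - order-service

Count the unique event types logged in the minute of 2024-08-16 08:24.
4

To count unique event types:

1. Filter events in the minute starting at 2024-08-16 08:24
2. Extract event types from matching entries
3. Count unique types: 4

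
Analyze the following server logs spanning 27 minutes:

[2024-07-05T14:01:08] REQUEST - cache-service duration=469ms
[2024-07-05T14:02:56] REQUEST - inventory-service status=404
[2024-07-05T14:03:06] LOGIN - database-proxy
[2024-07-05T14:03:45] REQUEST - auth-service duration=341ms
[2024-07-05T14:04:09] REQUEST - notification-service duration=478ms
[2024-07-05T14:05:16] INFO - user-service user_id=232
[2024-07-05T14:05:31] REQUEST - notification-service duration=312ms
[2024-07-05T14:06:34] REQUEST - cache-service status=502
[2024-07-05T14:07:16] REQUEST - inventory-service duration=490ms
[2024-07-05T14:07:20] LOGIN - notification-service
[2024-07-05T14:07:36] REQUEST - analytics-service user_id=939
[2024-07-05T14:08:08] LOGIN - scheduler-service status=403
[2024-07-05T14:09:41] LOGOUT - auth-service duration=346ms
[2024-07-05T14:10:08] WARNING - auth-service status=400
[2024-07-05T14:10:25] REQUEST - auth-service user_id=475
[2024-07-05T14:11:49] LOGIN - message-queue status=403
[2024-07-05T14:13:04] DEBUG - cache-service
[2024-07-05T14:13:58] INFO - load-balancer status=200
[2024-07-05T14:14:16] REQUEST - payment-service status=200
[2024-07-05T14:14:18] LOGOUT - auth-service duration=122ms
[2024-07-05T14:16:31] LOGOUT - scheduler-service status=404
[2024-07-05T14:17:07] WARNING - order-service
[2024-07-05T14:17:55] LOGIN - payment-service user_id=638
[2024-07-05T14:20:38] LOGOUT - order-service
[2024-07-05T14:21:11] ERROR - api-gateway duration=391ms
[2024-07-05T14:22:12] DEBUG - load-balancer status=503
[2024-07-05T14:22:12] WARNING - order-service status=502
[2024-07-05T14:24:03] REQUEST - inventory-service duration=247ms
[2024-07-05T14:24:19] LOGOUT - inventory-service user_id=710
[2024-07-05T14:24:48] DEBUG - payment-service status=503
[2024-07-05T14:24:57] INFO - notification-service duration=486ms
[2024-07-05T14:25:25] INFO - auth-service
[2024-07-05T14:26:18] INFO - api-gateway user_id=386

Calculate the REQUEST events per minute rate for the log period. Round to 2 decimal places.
0.41

To calculate the rate:

1. Count total REQUEST events: 11
2. Total time period: 27 minutes
3. Rate = 11 / 27 = 0.41 events per minute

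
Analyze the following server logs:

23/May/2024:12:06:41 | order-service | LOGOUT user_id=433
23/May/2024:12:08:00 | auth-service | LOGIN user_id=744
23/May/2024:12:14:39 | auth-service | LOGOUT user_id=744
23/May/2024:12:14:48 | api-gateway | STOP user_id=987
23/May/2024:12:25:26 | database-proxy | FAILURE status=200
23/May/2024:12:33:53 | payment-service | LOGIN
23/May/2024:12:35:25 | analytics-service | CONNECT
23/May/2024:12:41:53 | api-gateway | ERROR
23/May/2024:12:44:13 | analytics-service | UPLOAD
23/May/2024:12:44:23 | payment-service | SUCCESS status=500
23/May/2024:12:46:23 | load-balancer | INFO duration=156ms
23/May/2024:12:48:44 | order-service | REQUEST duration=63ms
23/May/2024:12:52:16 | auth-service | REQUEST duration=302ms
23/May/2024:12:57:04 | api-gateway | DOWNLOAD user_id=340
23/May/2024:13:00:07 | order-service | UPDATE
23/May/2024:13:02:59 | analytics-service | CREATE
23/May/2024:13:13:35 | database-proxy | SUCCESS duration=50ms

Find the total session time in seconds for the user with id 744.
399

To calculate session duration:

1. Find LOGIN event for user_id=744: 23/May/2024:12:08:00
2. Find LOGOUT event for user_id=744: 23/May/2024:12:14:39
3. Session duration: 23/May/2024:12:14:39 - 23/May/2024:12:08:00 = 399 seconds (6 minutes)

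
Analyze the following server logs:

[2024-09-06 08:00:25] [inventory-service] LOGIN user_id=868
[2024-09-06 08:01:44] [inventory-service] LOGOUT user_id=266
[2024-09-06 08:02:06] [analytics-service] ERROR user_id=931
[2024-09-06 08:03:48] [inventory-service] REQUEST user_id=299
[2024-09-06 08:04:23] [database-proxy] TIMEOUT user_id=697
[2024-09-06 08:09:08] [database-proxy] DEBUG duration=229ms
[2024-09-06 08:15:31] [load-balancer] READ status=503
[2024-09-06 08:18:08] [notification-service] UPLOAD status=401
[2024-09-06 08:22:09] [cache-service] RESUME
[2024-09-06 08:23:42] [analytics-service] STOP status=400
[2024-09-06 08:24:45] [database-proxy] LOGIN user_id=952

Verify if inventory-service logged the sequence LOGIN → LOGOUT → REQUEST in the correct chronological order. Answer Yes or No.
Yes

To verify sequence order:

1. Find all events in sequence LOGIN → LOGOUT → REQUEST for inventory-service
2. Extract their timestamps
3. Check if timestamps are in ascending order
4. Result: Yes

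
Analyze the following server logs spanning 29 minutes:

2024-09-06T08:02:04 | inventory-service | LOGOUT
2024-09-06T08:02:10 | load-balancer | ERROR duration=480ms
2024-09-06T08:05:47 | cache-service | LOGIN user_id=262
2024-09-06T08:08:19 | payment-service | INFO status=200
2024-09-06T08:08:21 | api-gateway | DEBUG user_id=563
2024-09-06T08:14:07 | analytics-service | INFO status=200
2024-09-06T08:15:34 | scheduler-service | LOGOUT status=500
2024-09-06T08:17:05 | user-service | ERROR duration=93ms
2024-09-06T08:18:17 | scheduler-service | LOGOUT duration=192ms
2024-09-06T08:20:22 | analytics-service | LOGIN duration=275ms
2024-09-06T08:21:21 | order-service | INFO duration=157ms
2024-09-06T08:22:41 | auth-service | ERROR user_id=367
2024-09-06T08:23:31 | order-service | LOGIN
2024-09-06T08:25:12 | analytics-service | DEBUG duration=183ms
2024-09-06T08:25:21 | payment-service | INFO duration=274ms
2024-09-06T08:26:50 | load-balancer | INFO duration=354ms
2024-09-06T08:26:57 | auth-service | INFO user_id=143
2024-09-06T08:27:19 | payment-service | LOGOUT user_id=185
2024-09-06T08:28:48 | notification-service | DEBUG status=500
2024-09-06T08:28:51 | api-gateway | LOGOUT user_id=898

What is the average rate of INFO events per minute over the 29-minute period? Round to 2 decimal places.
0.21

To calculate the rate:

1. Count total INFO events: 6
2. Total time period: 29 minutes
3. Rate = 6 / 29 = 0.21 events per minute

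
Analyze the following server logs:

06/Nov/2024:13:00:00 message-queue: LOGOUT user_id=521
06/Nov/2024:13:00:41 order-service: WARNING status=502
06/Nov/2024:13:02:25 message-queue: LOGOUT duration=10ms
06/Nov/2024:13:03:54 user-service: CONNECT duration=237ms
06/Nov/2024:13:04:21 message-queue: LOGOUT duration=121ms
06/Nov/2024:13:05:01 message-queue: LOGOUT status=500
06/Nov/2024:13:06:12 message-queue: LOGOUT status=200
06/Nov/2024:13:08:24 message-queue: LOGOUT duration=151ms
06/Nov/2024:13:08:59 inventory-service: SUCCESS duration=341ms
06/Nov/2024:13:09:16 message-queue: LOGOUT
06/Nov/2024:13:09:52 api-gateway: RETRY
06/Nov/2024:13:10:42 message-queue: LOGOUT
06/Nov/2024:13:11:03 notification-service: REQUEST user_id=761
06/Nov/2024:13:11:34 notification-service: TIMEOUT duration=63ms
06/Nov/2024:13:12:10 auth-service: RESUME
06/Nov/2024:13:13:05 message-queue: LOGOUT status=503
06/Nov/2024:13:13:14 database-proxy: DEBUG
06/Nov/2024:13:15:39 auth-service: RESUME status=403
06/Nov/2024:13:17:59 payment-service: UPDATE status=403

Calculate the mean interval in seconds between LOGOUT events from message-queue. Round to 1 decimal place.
98.1

To calculate average interval:

1. Find all LOGOUT events for message-queue in order
2. Calculate time gaps between consecutive events
3. Compute mean of gaps: 785 / 8 = 98.1 seconds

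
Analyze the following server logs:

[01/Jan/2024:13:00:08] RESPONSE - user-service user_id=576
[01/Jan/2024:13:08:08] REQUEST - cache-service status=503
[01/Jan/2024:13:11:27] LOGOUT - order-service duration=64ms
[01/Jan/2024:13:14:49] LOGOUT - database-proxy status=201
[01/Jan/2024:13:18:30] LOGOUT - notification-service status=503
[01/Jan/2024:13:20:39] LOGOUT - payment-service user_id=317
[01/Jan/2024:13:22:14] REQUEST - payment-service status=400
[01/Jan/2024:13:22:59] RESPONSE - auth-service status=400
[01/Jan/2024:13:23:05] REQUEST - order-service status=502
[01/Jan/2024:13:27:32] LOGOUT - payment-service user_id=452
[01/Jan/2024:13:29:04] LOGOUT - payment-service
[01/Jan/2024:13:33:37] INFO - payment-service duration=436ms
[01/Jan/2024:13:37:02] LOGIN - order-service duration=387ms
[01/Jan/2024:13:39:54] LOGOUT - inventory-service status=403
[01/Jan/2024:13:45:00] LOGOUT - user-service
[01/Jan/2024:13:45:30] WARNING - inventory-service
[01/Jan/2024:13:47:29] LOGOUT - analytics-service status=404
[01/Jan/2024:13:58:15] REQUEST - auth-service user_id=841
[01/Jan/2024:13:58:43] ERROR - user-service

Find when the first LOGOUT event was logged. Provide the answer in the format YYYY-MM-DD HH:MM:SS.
2024-01-01 13:11:27

To find the first event:

1. Filter for all LOGOUT events
2. Sort by timestamp
3. Select the first one
4. Timestamp: 2024-01-01 13:11:27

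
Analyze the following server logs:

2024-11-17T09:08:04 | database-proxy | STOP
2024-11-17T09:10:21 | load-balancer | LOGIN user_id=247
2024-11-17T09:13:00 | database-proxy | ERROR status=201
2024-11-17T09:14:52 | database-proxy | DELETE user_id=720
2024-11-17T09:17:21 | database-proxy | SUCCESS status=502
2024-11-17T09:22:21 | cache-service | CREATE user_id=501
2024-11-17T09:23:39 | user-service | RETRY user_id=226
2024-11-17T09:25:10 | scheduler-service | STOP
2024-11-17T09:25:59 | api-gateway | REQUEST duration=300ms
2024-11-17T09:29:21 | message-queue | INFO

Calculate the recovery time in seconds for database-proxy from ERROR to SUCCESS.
261

To calculate recovery time:

1. Find ERROR event for database-proxy: 2024-11-17T09:13:00
2. Find next SUCCESS event for database-proxy: 2024-11-17T09:17:21
3. Recovery time: 2024-11-17T09:17:21 - 2024-11-17T09:13:00 = 261 seconds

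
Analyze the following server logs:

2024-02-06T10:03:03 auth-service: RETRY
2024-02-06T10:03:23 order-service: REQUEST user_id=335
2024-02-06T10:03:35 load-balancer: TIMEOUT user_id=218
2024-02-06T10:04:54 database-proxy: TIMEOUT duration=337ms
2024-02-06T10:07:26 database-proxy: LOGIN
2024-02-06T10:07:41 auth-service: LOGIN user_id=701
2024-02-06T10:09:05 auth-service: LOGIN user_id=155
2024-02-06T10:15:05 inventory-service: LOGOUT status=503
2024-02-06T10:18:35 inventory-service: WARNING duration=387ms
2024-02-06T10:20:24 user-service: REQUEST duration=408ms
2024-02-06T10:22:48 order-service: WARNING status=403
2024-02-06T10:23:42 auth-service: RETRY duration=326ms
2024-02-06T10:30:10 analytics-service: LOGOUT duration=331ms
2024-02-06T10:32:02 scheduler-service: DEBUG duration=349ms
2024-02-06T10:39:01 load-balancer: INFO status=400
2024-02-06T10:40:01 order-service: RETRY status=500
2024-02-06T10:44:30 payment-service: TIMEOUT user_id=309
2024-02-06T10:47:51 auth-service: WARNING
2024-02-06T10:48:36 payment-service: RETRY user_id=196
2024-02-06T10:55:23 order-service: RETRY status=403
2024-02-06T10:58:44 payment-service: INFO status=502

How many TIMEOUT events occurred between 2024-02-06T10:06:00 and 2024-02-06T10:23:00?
0

To count events in the time window:

1. Window boundaries: 2024-02-06T10:06:00 to 2024-02-06T10:23:00
2. Filter for TIMEOUT events within this window
3. Count matching events: 0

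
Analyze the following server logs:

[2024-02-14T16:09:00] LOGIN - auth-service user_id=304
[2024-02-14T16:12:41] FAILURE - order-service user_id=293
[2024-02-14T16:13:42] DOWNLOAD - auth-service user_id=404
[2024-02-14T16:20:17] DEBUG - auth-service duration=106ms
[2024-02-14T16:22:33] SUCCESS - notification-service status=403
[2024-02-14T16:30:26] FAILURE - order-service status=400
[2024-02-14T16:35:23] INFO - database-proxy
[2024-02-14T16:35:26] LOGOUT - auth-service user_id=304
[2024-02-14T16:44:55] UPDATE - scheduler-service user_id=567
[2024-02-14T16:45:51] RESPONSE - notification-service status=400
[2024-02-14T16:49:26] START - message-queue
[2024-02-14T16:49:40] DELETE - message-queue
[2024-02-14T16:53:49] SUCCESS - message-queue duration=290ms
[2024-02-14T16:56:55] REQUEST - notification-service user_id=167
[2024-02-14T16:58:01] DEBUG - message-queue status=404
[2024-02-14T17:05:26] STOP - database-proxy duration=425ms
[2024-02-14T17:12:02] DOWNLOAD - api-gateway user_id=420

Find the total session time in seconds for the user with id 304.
1586

To calculate session duration:

1. Find LOGIN event for user_id=304: 2024-02-14T16:09:00
2. Find LOGOUT event for user_id=304: 2024-02-14T16:35:26
3. Session duration: 2024-02-14T16:35:26 - 2024-02-14T16:09:00 = 1586 seconds (26 minutes)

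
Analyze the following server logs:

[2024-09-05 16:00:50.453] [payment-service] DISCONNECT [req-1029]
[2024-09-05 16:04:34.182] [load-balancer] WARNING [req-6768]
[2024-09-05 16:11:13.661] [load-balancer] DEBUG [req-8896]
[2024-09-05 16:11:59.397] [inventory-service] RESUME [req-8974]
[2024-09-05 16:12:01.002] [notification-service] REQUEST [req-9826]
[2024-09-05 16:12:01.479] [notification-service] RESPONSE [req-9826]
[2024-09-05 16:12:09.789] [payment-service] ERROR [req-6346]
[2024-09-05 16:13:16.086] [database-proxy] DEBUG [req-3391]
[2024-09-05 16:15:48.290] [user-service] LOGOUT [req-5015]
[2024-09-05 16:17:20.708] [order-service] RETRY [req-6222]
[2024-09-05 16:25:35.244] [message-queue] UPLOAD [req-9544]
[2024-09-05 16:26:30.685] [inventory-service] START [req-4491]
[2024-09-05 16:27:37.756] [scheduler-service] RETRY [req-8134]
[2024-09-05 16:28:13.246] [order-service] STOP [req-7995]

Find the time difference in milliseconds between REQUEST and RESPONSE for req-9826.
477

To calculate latency:

1. Find REQUEST with id req-9826: 2024-09-05 16:12:01.002
2. Find RESPONSE with id req-9826: 2024-09-05 16:12:01.479
3. Latency: 2024-09-05 16:12:01.479 - 2024-09-05 16:12:01.002 = 477ms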